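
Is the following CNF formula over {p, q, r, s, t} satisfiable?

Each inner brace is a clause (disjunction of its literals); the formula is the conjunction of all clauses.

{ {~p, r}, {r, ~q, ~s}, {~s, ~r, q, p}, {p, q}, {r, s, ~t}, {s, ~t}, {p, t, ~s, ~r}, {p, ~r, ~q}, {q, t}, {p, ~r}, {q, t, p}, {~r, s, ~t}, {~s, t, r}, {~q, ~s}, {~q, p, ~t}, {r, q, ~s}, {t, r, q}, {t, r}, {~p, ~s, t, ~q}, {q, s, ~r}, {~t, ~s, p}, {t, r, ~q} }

Satisfiable

Case p = 1:
The clause (r) is unit, so r = 1.
Case s = 1:
The clause (~q) is unit, so q = 0.
The clause (t) is unit, so t = 1.
All clauses are satisfied.
A satisfying assignment: p=1, q=0, r=1, s=1, t=1.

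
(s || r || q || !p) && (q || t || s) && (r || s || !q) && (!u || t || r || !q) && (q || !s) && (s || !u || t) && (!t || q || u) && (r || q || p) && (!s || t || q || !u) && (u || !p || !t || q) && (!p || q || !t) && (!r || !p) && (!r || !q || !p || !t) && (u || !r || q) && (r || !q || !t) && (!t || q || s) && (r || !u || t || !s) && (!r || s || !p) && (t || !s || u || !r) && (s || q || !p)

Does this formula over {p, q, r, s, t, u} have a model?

Branch on q: set q = true.
Branch on r: set r = false.
Unit clause (s) forces s = true.
Unit clause (!t) forces t = false.
Unit clause (!u) forces u = false.
No clause remains; p is free.
A satisfying assignment: p: true, q: true, r: false, s: true, t: false, u: false.

Satisfiable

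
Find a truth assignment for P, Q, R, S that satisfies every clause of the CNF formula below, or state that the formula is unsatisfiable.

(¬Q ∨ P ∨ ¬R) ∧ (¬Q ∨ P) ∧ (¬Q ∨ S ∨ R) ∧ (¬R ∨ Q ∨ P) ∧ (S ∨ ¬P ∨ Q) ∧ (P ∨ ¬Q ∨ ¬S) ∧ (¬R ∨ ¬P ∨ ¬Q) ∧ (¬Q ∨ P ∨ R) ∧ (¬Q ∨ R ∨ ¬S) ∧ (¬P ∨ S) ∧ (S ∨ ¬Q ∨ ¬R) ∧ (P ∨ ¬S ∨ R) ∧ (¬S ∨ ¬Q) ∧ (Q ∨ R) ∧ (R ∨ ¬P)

P: True,  Q: False,  R: True,  S: True

Case Q = False:
From the singleton clause (R), R = True.
From the singleton clause (P), P = True.
From the singleton clause (S), S = True.
This assignment satisfies each clause.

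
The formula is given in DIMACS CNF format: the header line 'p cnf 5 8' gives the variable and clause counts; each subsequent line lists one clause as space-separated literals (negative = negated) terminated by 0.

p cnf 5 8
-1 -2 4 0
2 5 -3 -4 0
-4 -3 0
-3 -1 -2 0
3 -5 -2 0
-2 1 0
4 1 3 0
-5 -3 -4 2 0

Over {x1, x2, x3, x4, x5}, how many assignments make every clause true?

11

There are 2^5 = 32 truth assignments over (x1, x2, x3, x4, x5).
Split on x5. With x5 = True, the clauses containing x5 are satisfied and ¬x5 drops from the rest; 5 of the 2^4 = 16 assignments to the other variables satisfy what remains.
With x5 = False, by the same count on the reduced clause set, 6 assignments work.
Total: 5 + 6 = 11.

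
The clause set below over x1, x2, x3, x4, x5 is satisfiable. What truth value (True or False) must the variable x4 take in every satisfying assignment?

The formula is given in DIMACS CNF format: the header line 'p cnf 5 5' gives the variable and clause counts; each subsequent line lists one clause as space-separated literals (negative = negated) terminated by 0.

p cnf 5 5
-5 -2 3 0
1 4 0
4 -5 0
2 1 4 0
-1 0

True

Suppose x4 = False.
From the singleton clause (x1), x1 = True.
Now (¬x1) is unsatisfied and unit — conflict.
So every satisfying assignment has x4 = True.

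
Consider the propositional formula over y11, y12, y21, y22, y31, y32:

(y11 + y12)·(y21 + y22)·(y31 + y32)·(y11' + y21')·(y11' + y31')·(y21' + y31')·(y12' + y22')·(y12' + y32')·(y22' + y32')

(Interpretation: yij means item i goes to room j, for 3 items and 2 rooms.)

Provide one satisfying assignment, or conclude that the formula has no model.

Branch on y11: set y11 = 1.
From the singleton clause (y21'), y21 = 0.
From the singleton clause (y22), y22 = 1.
From the singleton clause (y31'), y31 = 0.
From the singleton clause (y32), y32 = 1.
But (y32') is also a unit clause — contradiction.
That branch fails; take y11 = 0 instead.
From the singleton clause (y12), y12 = 1.
From the singleton clause (y22'), y22 = 0.
From the singleton clause (y21), y21 = 1.
From the singleton clause (y31'), y31 = 0.
From the singleton clause (y32), y32 = 1.
But (y32') is also a unit clause — contradiction.
Either choice for y11 ends in contradiction.

UNSATISFIABLE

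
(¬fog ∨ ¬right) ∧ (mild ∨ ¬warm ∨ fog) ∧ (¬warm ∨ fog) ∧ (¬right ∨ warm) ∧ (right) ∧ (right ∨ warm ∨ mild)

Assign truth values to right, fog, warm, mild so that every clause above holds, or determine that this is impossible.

UNSATISFIABLE

Unit clause (right) forces right = True.
Unit clause (¬fog) forces fog = False.
Unit clause (¬warm) forces warm = False.
That conflicts with the unit clause (warm).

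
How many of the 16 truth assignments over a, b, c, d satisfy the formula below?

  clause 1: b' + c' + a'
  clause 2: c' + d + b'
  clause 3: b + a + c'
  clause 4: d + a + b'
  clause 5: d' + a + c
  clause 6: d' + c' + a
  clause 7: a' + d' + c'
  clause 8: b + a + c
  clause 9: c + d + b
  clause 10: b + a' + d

3

There are 2^4 = 16 truth assignments over (a, b, c, d).
Check each against the 10 clauses (columns in the order a, b, c, d):
  F F F F  ✗ fails (b + a + c)
  F F F T  ✗ fails (d' + a + c)
  F F T F  ✗ fails (b + a + c')
  F F T T  ✗ fails (b + a + c')
  F T F F  ✗ fails (d + a + b')
  F T F T  ✗ fails (d' + a + c)
  F T T F  ✗ fails (c' + d + b')
  F T T T  ✗ fails (d' + c' + a)
  T F F F  ✗ fails (c + d + b)
  T F F T  ✓ satisfies all
  T F T F  ✗ fails (b + a' + d)
  T F T T  ✗ fails (a' + d' + c')
  T T F F  ✓ satisfies all
  T T F T  ✓ satisfies all
  T T T F  ✗ fails (b' + c' + a')
  T T T T  ✗ fails (b' + c' + a')
3 of the 16 rows are models.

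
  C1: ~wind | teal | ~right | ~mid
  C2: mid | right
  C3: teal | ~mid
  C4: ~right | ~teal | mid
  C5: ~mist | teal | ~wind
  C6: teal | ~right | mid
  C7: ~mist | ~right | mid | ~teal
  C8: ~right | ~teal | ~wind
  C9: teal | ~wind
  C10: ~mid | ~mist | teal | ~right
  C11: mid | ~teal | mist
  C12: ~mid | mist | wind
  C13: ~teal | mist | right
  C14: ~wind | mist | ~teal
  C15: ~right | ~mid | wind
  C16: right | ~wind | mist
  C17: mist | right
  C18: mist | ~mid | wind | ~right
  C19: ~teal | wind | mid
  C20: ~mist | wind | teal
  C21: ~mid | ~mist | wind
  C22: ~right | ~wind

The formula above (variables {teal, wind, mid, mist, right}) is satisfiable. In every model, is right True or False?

False

Suppose right = 1.
From the singleton clause (~wind), wind = 0.
From the singleton clause (~mid), mid = 0.
From the singleton clause (~teal), teal = 0.
But (teal) is also a unit clause — contradiction.
So every satisfying assignment has right = False.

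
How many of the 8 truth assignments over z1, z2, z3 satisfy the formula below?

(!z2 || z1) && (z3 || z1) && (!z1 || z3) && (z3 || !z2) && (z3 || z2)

There are 2^3 = 8 truth assignments over (z1, z2, z3).
Check each against the 5 clauses (columns in the order z1, z2, z3):
  F F F  ✗ fails (z3 || z1)
  F F T  ✓ satisfies all
  F T F  ✗ fails (!z2 || z1)
  F T T  ✗ fails (!z2 || z1)
  T F F  ✗ fails (!z1 || z3)
  T F T  ✓ satisfies all
  T T F  ✗ fails (!z1 || z3)
  T T T  ✓ satisfies all
3 of the 8 rows are models.

3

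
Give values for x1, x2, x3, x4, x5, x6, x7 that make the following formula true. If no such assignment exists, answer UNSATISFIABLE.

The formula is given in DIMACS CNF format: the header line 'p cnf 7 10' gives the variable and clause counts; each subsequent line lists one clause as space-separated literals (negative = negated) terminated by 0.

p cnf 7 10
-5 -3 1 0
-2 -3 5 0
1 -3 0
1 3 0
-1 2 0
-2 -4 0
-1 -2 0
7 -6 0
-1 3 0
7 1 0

UNSATISFIABLE

Branch on x1: set x1 = True.
Unit clause (x2) forces x2 = True.
That conflicts with the unit clause (¬x2).
So x1 must be the other value — set x1 = False.
Unit clause (¬x3) forces x3 = False.
That conflicts with the unit clause (x3).
Either choice for x1 ends in contradiction.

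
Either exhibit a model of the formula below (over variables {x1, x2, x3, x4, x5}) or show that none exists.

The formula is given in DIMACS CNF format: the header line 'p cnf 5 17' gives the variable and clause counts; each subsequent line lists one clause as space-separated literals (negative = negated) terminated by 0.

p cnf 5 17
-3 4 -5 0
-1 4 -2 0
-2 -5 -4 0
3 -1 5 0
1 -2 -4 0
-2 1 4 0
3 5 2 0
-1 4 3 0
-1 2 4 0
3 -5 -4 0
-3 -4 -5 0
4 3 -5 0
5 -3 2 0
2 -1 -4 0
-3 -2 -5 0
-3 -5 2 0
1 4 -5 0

x1 ↦ True; x2 ↦ True; x3 ↦ True; x4 ↦ True; x5 ↦ False

Case x3 = True:
Case x4 = True:
(¬x5) alone gives x5 = False.
(x2) alone gives x2 = True.
(x1) alone gives x1 = True.
This assignment satisfies each clause.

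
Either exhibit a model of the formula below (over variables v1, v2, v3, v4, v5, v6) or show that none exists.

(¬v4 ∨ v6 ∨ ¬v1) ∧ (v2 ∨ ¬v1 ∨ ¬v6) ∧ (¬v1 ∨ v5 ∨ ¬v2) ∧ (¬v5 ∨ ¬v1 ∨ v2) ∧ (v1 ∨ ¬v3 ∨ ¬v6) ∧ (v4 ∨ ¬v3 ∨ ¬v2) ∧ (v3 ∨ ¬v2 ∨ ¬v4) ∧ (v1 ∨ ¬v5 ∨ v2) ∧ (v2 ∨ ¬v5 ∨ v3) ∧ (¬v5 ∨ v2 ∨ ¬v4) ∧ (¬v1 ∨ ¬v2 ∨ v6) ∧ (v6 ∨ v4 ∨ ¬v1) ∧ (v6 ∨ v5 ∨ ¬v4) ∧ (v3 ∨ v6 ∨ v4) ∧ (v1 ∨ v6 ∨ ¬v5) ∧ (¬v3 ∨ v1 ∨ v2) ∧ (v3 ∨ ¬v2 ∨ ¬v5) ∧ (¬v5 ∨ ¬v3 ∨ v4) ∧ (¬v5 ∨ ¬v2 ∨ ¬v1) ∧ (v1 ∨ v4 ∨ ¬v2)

Suppose v4 = True.
Suppose v6 = True.
Suppose v2 = False.
Unit clause (¬v1) forces v1 = False.
Unit clause (¬v3) forces v3 = False.
Unit clause (¬v5) forces v5 = False.
Every clause now holds.

v1: False, v2: False, v3: False, v4: True, v5: False, v6: True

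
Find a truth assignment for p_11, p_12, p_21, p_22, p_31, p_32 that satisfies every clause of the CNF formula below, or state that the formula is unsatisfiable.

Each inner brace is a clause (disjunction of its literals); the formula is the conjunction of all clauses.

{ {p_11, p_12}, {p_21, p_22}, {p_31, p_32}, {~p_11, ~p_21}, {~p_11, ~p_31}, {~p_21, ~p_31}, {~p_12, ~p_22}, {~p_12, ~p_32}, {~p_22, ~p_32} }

Branch on p_11: set p_11 = 1.
(~p_21) alone gives p_21 = 0.
(p_22) alone gives p_22 = 1.
(~p_31) alone gives p_31 = 0.
(p_32) alone gives p_32 = 1.
That conflicts with the unit clause (~p_32).
That branch fails; take p_11 = 0 instead.
(p_12) alone gives p_12 = 1.
(~p_22) alone gives p_22 = 0.
(p_21) alone gives p_21 = 1.
(~p_31) alone gives p_31 = 0.
(p_32) alone gives p_32 = 1.
That conflicts with the unit clause (~p_32).
Both values of p_11 lead to a conflict.

UNSATISFIABLE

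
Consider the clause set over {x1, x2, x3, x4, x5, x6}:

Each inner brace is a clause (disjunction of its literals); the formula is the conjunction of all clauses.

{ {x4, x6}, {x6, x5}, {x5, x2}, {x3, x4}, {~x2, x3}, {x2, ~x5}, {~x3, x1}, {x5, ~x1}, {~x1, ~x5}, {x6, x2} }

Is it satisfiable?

Unsatisfiable

Case x4 = 1:
Case x6 = 1:
Case x5 = 1:
(x2) alone gives x2 = 1.
(x3) alone gives x3 = 1.
(x1) alone gives x1 = 1.
But (~x1) is also a unit clause — contradiction.
Undo x5 and try x5 = 0.
(x2) alone gives x2 = 1.
(x3) alone gives x3 = 1.
(x1) alone gives x1 = 1.
But (~x1) is also a unit clause — contradiction.
Neither x5 = 1 nor x5 = 0 works.
Undo x6 and try x6 = 0.
(x5) alone gives x5 = 1.
(x2) alone gives x2 = 1.
(x3) alone gives x3 = 1.
(x1) alone gives x1 = 1.
But (~x1) is also a unit clause — contradiction.
Neither x6 = 1 nor x6 = 0 works.
Undo x4 and try x4 = 0.
(x6) alone gives x6 = 1.
(x3) alone gives x3 = 1.
(x1) alone gives x1 = 1.
(x5) alone gives x5 = 1.
But (~x5) is also a unit clause — contradiction.
Neither x4 = 1 nor x4 = 0 works.
No assignment satisfies every clause.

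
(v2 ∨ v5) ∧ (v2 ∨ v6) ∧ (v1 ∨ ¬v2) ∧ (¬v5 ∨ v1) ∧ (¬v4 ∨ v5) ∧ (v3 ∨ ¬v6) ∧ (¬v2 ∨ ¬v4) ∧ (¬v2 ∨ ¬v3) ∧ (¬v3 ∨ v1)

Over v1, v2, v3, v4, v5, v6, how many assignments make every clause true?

4

There are 2^6 = 64 truth assignments over (v1, v2, v3, v4, v5, v6).
Split on v6. With v6 = True, the clauses containing v6 are satisfied and ¬v6 drops from the rest; 2 of the 2^5 = 32 assignments to the other variables satisfy what remains.
With v6 = False, by the same count on the reduced clause set, 2 assignments work.
(One model: v1=T, v2=F, v3=T, v4=F, v5=T, v6=T.)
Total: 2 + 2 = 4.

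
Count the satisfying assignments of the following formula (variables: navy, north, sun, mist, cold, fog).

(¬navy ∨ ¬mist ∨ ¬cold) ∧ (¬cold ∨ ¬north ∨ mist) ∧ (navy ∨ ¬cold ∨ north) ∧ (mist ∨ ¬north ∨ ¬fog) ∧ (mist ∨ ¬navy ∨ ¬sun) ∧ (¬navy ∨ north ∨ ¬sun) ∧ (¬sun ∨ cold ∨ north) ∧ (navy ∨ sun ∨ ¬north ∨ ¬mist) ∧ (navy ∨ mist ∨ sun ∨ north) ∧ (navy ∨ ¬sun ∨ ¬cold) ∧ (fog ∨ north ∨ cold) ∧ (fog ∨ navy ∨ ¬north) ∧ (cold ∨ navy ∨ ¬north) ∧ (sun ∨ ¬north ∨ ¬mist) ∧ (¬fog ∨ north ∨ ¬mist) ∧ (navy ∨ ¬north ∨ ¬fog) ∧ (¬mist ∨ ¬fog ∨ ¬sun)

There are 2^6 = 64 truth assignments over (navy, north, sun, mist, cold, fog).
Split on sun. With sun = True, the clauses containing sun are satisfied and ¬sun drops from the rest; 1 of the 2^5 = 32 assignments to the other variables satisfy what remains.
With sun = False, by the same count on the reduced clause set, 4 assignments work.
(One model: navy=T, north=F, sun=F, mist=F, cold=F, fog=T.)
Total: 1 + 4 = 5.

5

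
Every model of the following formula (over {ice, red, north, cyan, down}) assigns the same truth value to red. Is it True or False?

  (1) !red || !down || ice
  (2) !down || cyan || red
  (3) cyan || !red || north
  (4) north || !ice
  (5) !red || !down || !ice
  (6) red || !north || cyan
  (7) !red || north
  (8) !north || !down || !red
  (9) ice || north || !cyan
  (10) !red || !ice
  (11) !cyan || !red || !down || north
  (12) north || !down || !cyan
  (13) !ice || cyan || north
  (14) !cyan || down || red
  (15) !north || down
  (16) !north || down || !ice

Suppose red = true.
Unit clause (north) forces north = true.
Unit clause (!down) forces down = false.
But (down) is also a unit clause — contradiction.
So every satisfying assignment has red = False.

False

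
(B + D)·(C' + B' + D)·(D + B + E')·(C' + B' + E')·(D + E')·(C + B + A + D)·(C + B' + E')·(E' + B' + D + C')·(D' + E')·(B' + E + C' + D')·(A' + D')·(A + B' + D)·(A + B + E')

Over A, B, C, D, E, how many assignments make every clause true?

4

There are 2^5 = 32 truth assignments over (A, B, C, D, E).
Split on E. With E = 1, the clauses containing E are satisfied and E' drops from the rest; 0 of the 2^4 = 16 assignments to the other variables satisfy what remains.
With E = 0, by the same count on the reduced clause set, 4 assignments work.
Total: 0 + 4 = 4.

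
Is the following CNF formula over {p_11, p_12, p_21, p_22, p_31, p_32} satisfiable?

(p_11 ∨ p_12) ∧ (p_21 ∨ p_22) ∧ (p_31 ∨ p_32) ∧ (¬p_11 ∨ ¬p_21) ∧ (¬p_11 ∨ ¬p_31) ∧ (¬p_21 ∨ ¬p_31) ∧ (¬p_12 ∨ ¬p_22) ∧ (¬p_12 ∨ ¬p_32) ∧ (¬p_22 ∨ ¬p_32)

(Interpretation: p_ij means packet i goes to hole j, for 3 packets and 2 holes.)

No

Case p_11 = True:
From the singleton clause (¬p_21), p_21 = False.
From the singleton clause (p_22), p_22 = True.
From the singleton clause (¬p_31), p_31 = False.
From the singleton clause (p_32), p_32 = True.
Now (¬p_32) is unsatisfied and unit — conflict.
So p_11 must be the other value — set p_11 = False.
From the singleton clause (p_12), p_12 = True.
From the singleton clause (¬p_22), p_22 = False.
From the singleton clause (p_21), p_21 = True.
From the singleton clause (¬p_31), p_31 = False.
From the singleton clause (p_32), p_32 = True.
Now (¬p_32) is unsatisfied and unit — conflict.
Both values of p_11 lead to a conflict.
No assignment satisfies every clause.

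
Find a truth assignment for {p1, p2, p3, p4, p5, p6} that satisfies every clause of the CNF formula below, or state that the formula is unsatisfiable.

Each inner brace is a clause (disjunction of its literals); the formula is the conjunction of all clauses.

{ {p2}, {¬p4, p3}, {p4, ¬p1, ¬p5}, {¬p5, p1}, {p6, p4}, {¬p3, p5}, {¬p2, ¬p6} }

p1=True; p2=True; p3=True; p4=True; p5=True; p6=False

From the singleton clause (p2), p2 = True.
From the singleton clause (¬p6), p6 = False.
From the singleton clause (p4), p4 = True.
From the singleton clause (p3), p3 = True.
From the singleton clause (p5), p5 = True.
From the singleton clause (p1), p1 = True.
This assignment satisfies each clause.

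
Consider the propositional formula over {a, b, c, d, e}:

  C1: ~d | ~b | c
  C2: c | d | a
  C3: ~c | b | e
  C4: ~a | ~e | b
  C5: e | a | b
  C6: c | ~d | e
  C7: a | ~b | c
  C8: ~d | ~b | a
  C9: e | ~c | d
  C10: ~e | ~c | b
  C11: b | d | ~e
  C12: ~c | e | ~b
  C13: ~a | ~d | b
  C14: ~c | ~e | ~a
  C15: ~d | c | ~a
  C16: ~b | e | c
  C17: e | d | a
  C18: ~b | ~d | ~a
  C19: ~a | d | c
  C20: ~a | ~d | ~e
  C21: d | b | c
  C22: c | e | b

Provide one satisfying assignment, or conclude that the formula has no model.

Branch on d: set d = 1.
Branch on b: set b = 0.
From the singleton clause (~a), a = 0.
From the singleton clause (e), e = 1.
From the singleton clause (~c), c = 0.
All clauses are satisfied.

a=0,  b=0,  c=0,  d=1,  e=1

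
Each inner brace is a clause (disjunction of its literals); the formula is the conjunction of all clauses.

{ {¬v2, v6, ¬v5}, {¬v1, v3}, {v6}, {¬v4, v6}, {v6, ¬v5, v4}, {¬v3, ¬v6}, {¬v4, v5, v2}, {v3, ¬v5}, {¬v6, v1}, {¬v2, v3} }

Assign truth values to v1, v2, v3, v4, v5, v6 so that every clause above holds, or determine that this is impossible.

From the singleton clause (v6), v6 = True.
From the singleton clause (¬v3), v3 = False.
From the singleton clause (¬v1), v1 = False.
But (v1) is also a unit clause — contradiction.

UNSATISFIABLE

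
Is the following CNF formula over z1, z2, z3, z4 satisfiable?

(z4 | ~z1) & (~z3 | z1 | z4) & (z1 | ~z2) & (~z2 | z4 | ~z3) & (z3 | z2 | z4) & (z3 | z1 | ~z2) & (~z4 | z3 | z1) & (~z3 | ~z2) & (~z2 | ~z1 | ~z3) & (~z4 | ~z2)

Branch on z4: set z4 = 1.
The clause (~z2) is unit, so z2 = 0.
Branch on z3: set z3 = 0.
The clause (z1) is unit, so z1 = 1.
All clauses are satisfied.
A satisfying assignment: z1 ↦ 1; z2 ↦ 0; z3 ↦ 0; z4 ↦ 1.

Yes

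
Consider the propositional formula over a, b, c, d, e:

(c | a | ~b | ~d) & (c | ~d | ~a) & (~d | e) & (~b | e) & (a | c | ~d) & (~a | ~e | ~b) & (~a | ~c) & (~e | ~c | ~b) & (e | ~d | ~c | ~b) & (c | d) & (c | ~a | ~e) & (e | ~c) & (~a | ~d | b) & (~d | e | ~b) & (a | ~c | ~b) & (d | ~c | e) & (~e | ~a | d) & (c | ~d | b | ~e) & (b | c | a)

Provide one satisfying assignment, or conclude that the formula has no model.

Branch on d: set d = 0.
(c) alone gives c = 1.
(~a) alone gives a = 0.
(e) alone gives e = 1.
(~b) alone gives b = 0.
All clauses are satisfied.

a ↦ 0, b ↦ 0, c ↦ 1, d ↦ 0, e ↦ 1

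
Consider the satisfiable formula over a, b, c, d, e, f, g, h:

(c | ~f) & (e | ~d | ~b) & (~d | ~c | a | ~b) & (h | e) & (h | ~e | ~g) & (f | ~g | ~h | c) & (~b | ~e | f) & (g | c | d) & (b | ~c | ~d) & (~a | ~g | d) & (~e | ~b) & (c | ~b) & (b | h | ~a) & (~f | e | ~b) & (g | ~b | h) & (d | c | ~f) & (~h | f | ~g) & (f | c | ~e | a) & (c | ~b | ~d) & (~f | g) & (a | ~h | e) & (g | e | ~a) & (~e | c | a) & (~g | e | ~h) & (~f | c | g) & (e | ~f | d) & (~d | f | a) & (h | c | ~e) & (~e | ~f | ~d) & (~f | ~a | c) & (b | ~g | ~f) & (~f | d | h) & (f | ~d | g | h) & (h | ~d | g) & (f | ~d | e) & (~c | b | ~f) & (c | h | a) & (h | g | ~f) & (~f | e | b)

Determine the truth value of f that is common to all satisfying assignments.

False

Suppose f = 1.
The clause (c) is unit, so c = 1.
The clause (g) is unit, so g = 1.
The clause (b) is unit, so b = 1.
The clause (~e) is unit, so e = 0.
That conflicts with the unit clause (e).
So every satisfying assignment has f = False.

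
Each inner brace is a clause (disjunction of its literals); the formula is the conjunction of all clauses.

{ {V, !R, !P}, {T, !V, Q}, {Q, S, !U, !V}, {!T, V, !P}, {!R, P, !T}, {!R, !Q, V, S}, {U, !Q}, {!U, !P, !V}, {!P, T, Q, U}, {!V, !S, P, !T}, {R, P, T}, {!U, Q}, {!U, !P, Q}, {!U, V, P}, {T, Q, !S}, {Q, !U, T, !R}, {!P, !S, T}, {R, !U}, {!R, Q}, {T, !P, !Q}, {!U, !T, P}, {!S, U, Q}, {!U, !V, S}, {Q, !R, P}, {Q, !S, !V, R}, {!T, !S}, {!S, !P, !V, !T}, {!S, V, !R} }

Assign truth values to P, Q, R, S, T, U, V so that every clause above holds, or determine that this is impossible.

Suppose U = true.
(Q) alone gives Q = true.
(R) alone gives R = true.
Suppose V = true.
(!P) alone gives P = false.
(!T) alone gives T = false.
(S) alone gives S = true.
This assignment satisfies each clause.

P=false,  Q=true,  R=true,  S=true,  T=false,  U=true,  V=true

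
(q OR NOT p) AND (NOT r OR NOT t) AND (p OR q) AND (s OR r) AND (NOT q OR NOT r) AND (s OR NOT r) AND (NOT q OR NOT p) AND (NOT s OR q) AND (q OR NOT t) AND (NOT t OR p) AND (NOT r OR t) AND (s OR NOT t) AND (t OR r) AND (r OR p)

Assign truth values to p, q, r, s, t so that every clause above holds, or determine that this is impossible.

UNSATISFIABLE

Suppose q = true.
(NOT r) alone gives r = false.
(s) alone gives s = true.
(NOT p) alone gives p = false.
Now (p) is unsatisfied and unit — conflict.
That branch fails; take q = false instead.
(NOT p) alone gives p = false.
Now (p) is unsatisfied and unit — conflict.
Both values of q lead to a conflict.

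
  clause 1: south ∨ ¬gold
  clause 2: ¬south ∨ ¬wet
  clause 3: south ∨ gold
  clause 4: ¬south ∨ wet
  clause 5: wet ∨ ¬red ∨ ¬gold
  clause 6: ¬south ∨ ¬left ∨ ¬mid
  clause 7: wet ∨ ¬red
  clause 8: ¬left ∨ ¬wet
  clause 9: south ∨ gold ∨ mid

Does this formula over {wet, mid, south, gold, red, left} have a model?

Suppose south = True.
The clause (¬wet) is unit, so wet = False.
But (wet) is also a unit clause — contradiction.
That branch fails; take south = False instead.
The clause (¬gold) is unit, so gold = False.
But (gold) is also a unit clause — contradiction.
Neither south = True nor south = False works.
No assignment satisfies every clause.

Unsatisfiable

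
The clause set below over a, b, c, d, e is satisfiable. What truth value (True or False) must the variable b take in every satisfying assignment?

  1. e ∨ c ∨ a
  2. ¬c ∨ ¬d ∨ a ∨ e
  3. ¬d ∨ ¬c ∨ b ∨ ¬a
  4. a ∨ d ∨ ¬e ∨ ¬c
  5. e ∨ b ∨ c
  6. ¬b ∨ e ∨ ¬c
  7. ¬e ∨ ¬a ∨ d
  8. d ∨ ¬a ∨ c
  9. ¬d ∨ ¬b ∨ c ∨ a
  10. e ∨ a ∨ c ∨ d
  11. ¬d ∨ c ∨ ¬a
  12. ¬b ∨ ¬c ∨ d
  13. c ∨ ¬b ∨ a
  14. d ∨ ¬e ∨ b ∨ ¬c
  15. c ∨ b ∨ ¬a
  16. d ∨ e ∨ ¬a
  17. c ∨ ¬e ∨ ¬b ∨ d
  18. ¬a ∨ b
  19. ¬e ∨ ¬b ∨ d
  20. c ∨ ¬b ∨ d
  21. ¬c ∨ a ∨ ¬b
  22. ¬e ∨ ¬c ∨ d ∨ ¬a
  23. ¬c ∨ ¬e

Suppose b = True.
Suppose e = True.
(d) alone gives d = True.
(¬c) alone gives c = False.
(a) alone gives a = True.
That conflicts with the unit clause (¬a).
So e must be the other value — set e = False.
(¬c) alone gives c = False.
(a) alone gives a = True.
(d) alone gives d = True.
That conflicts with the unit clause (¬d).
Neither e = True nor e = False works.
So every satisfying assignment has b = False.

False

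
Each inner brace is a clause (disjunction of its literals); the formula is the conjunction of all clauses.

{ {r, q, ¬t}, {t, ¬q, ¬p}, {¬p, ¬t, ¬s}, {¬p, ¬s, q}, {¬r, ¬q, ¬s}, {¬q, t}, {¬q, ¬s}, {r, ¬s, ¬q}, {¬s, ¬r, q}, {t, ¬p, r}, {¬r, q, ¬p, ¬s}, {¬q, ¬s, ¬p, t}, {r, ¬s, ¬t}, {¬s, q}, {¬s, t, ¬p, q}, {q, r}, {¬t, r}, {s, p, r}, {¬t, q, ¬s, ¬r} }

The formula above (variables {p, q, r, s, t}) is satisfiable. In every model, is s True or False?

Suppose s = True.
The clause (¬q) is unit, so q = False.
That conflicts with the unit clause (q).
So every satisfying assignment has s = False.

False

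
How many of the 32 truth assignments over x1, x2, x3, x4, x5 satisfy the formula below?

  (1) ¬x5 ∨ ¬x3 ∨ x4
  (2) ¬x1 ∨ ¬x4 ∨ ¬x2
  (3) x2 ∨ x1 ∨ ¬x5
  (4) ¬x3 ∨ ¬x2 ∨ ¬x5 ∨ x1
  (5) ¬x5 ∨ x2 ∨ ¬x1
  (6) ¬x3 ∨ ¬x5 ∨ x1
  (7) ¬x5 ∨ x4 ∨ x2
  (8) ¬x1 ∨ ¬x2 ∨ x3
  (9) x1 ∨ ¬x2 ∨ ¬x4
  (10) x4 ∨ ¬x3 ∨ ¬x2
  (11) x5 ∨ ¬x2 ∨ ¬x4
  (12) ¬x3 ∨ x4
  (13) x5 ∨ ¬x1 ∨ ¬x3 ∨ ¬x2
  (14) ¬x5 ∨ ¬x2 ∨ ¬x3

There are 2^5 = 32 truth assignments over (x1, x2, x3, x4, x5).
Split on x1. With x1 = True, the clauses containing x1 are satisfied and ¬x1 drops from the rest; 3 of the 2^4 = 16 assignments to the other variables satisfy what remains.
With x1 = False, by the same count on the reduced clause set, 5 assignments work.
(One model: x1=F, x2=F, x3=F, x4=F, x5=F.)
Total: 3 + 5 = 8.

8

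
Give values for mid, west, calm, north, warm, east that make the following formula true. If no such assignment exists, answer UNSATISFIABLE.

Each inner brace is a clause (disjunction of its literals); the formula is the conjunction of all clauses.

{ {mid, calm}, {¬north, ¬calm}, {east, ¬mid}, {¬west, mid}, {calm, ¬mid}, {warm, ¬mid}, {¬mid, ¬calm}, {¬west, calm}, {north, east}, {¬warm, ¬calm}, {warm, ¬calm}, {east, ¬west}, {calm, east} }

UNSATISFIABLE

Suppose mid = True.
The clause (east) is unit, so east = True.
The clause (calm) is unit, so calm = True.
But (¬calm) is also a unit clause — contradiction.
Backtrack on mid: now try mid = False.
The clause (calm) is unit, so calm = True.
The clause (¬north) is unit, so north = False.
The clause (¬west) is unit, so west = False.
The clause (east) is unit, so east = True.
The clause (¬warm) is unit, so warm = False.
But (warm) is also a unit clause — contradiction.
Neither mid = True nor mid = False works.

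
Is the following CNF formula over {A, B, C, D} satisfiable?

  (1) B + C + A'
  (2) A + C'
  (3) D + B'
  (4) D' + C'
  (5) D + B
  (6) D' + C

No, unsatisfiable

Try A = 1.
Try B = 1.
From the singleton clause (D), D = 1.
From the singleton clause (C'), C = 0.
But (C) is also a unit clause — contradiction.
That branch fails; take B = 0 instead.
From the singleton clause (C), C = 1.
From the singleton clause (D'), D = 0.
But (D) is also a unit clause — contradiction.
Neither B = 1 nor B = 0 works.
That branch fails; take A = 0 instead.
From the singleton clause (C'), C = 0.
From the singleton clause (D'), D = 0.
From the singleton clause (B'), B = 0.
But (B) is also a unit clause — contradiction.
Neither A = 1 nor A = 0 works.
No assignment satisfies every clause.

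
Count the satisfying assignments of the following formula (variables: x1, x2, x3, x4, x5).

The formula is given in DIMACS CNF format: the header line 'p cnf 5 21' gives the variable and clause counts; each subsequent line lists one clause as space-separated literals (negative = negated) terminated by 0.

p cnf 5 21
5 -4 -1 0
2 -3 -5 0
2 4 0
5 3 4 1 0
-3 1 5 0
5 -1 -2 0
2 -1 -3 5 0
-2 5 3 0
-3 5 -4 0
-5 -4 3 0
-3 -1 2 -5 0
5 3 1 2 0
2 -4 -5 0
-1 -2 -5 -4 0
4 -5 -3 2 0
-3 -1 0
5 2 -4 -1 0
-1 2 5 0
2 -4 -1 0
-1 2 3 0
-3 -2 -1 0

4

There are 2^5 = 32 truth assignments over (x1, x2, x3, x4, x5).
Split on x5. With x5 = True, the clauses containing x5 are satisfied and ¬x5 drops from the rest; 4 of the 2^4 = 16 assignments to the other variables satisfy what remains.
With x5 = False, by the same count on the reduced clause set, 0 assignments work.
(One model: x1=F, x2=T, x3=F, x4=F, x5=T.)
Total: 4 + 0 = 4.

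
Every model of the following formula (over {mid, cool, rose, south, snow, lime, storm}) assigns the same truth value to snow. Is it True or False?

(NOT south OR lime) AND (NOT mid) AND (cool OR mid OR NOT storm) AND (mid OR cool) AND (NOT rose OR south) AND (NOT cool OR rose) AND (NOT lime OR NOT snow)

Suppose snow = true.
(NOT mid) alone gives mid = false.
(cool) alone gives cool = true.
(rose) alone gives rose = true.
(south) alone gives south = true.
(lime) alone gives lime = true.
Now (NOT lime) is unsatisfied and unit — conflict.
So every satisfying assignment has snow = False.

False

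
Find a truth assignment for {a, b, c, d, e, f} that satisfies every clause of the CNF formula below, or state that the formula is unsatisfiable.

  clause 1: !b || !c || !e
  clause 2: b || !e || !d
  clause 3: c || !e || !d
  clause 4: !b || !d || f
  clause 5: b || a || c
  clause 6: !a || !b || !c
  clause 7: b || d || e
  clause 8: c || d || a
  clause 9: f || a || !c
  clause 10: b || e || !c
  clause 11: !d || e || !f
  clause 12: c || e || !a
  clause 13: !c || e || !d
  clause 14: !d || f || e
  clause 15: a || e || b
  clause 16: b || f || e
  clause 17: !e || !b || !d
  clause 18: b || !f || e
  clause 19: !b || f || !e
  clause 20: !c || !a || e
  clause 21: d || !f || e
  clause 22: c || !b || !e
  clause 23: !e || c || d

Try b = false.
Try e = true.
(!d) alone gives d = false.
(c) alone gives c = true.
Try f = false.
(a) alone gives a = true.
This assignment satisfies each clause.

a ↦ true,  b ↦ false,  c ↦ true,  d ↦ false,  e ↦ true,  f ↦ false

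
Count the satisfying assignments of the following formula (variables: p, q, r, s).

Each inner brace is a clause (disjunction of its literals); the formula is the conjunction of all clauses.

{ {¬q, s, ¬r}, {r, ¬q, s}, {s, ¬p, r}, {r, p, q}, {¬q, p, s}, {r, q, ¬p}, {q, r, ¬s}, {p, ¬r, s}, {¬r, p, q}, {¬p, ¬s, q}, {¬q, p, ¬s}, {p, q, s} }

3

There are 2^4 = 16 truth assignments over (p, q, r, s).
Check each against the 12 clauses (columns in the order p, q, r, s):
  F F F F  ✗ fails (r ∨ p ∨ q)
  F F F T  ✗ fails (r ∨ p ∨ q)
  F F T F  ✗ fails (p ∨ ¬r ∨ s)
  F F T T  ✗ fails (¬r ∨ p ∨ q)
  F T F F  ✗ fails (r ∨ ¬q ∨ s)
  F T F T  ✗ fails (¬q ∨ p ∨ ¬s)
  F T T F  ✗ fails (¬q ∨ s ∨ ¬r)
  F T T T  ✗ fails (¬q ∨ p ∨ ¬s)
  T F F F  ✗ fails (s ∨ ¬p ∨ r)
  T F F T  ✗ fails (r ∨ q ∨ ¬p)
  T F T F  ✓ satisfies all
  T F T T  ✗ fails (¬p ∨ ¬s ∨ q)
  T T F F  ✗ fails (r ∨ ¬q ∨ s)
  T T F T  ✓ satisfies all
  T T T F  ✗ fails (¬q ∨ s ∨ ¬r)
  T T T T  ✓ satisfies all
3 of the 16 rows are models.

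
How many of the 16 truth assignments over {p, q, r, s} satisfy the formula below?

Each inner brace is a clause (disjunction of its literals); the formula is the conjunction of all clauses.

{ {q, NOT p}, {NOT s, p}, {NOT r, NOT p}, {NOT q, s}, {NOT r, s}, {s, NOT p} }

There are 2^4 = 16 truth assignments over (p, q, r, s).
Check each against the 6 clauses (columns in the order p, q, r, s):
  F F F F  ✓ satisfies all
  F F F T  ✗ fails (NOT s OR p)
  F F T F  ✗ fails (NOT r OR s)
  F F T T  ✗ fails (NOT s OR p)
  F T F F  ✗ fails (NOT q OR s)
  F T F T  ✗ fails (NOT s OR p)
  F T T F  ✗ fails (NOT q OR s)
  F T T T  ✗ fails (NOT s OR p)
  T F F F  ✗ fails (q OR NOT p)
  T F F T  ✗ fails (q OR NOT p)
  T F T F  ✗ fails (q OR NOT p)
  T F T T  ✗ fails (q OR NOT p)
  T T F F  ✗ fails (NOT q OR s)
  T T F T  ✓ satisfies all
  T T T F  ✗ fails (NOT r OR NOT p)
  T T T T  ✗ fails (NOT r OR NOT p)
2 of the 16 rows are models.

2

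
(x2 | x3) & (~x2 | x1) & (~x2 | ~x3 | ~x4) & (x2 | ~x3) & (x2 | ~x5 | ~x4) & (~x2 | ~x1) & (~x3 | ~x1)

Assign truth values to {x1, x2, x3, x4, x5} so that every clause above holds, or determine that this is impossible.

Suppose x2 = 1.
(x1) alone gives x1 = 1.
Now (~x1) is unsatisfied and unit — conflict.
So x2 must be the other value — set x2 = 0.
(x3) alone gives x3 = 1.
Now (~x3) is unsatisfied and unit — conflict.
Either choice for x2 ends in contradiction.

UNSATISFIABLE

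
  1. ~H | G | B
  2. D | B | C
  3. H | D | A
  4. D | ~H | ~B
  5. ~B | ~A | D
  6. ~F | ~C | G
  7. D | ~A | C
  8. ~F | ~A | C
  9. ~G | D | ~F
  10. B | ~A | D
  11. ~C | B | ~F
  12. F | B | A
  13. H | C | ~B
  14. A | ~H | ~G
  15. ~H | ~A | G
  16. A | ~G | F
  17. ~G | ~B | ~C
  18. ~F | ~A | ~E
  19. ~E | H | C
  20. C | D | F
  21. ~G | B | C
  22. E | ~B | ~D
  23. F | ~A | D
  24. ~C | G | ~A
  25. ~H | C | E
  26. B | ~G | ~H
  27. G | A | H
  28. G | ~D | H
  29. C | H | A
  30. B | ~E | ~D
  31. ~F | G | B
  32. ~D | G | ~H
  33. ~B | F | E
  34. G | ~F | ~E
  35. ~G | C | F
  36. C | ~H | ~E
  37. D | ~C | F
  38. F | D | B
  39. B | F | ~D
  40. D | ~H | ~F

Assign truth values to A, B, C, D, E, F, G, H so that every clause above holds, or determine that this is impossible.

UNSATISFIABLE

Suppose H = 0.
Suppose D = 1.
The clause (G) is unit, so G = 1.
Suppose C = 1.
The clause (~B) is unit, so B = 0.
The clause (~F) is unit, so F = 0.
That conflicts with the unit clause (F).
Undo C and try C = 0.
The clause (~B) is unit, so B = 0.
That conflicts with the unit clause (B).
Both values of C lead to a conflict.
Undo D and try D = 0.
The clause (A) is unit, so A = 1.
The clause (~B) is unit, so B = 0.
That conflicts with the unit clause (B).
Both values of D lead to a conflict.
Undo H and try H = 1.
Suppose G = 1.
The clause (A) is unit, so A = 1.
The clause (B) is unit, so B = 1.
The clause (D) is unit, so D = 1.
The clause (~C) is unit, so C = 0.
The clause (~F) is unit, so F = 0.
That conflicts with the unit clause (F).
Undo G and try G = 0.
The clause (B) is unit, so B = 1.
The clause (D) is unit, so D = 1.
That conflicts with the unit clause (~D).
Both values of G lead to a conflict.
Both values of H lead to a conflict.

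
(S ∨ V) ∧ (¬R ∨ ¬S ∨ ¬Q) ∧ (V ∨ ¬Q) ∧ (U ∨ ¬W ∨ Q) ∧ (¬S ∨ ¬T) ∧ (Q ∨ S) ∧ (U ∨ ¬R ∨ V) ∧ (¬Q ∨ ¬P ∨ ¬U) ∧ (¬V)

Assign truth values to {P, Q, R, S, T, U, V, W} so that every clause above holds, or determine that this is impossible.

P ↦ False,  Q ↦ False,  R ↦ True,  S ↦ True,  T ↦ False,  U ↦ True,  V ↦ False,  W ↦ False

(¬V) alone gives V = False.
(S) alone gives S = True.
(¬Q) alone gives Q = False.
(¬T) alone gives T = False.
Case U = True:
Every clause is now satisfied; P, R, W are unconstrained.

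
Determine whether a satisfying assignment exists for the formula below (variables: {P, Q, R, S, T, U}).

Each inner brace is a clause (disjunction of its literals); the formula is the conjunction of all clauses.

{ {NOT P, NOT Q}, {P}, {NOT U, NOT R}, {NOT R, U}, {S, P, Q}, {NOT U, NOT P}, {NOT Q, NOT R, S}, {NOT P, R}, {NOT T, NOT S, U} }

(P) alone gives P = true.
(NOT Q) alone gives Q = false.
(NOT U) alone gives U = false.
(NOT R) alone gives R = false.
But (R) is also a unit clause — contradiction.
No assignment satisfies every clause.

No, unsatisfiable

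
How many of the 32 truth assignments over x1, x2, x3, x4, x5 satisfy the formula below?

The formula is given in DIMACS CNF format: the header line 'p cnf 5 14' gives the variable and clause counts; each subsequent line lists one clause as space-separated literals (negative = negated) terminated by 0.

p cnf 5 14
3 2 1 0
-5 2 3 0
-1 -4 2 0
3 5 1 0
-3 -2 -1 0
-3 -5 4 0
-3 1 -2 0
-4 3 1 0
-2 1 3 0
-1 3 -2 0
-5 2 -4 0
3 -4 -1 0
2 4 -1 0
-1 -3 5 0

2

There are 2^5 = 32 truth assignments over (x1, x2, x3, x4, x5).
Split on x4. With x4 = True, the clauses containing x4 are satisfied and ¬x4 drops from the rest; 1 of the 2^4 = 16 assignments to the other variables satisfy what remains.
With x4 = False, by the same count on the reduced clause set, 1 assignment works.
Total: 1 + 1 = 2.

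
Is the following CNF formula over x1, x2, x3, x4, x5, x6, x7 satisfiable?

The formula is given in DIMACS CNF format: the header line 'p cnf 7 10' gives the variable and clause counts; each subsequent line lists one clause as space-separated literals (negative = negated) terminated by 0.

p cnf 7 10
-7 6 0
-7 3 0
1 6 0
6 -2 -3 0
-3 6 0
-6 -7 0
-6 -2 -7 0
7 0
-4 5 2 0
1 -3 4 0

No

The clause (x7) is unit, so x7 = True.
The clause (x6) is unit, so x6 = True.
Now (¬x6) is unsatisfied and unit — conflict.
No assignment satisfies every clause.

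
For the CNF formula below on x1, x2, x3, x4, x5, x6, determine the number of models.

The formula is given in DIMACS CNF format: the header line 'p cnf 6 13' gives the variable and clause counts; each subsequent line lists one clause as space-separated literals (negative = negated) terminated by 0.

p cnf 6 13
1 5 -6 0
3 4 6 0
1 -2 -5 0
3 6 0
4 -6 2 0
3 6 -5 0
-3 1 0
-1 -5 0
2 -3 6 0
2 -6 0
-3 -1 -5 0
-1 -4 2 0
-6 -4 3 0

5

There are 2^6 = 64 truth assignments over (x1, x2, x3, x4, x5, x6).
Split on x3. With x3 = True, the clauses containing x3 are satisfied and ¬x3 drops from the rest; 4 of the 2^5 = 32 assignments to the other variables satisfy what remains.
With x3 = False, by the same count on the reduced clause set, 1 assignment works.
(One model: x1=T, x2=T, x3=F, x4=F, x5=F, x6=T.)
Total: 4 + 1 = 5.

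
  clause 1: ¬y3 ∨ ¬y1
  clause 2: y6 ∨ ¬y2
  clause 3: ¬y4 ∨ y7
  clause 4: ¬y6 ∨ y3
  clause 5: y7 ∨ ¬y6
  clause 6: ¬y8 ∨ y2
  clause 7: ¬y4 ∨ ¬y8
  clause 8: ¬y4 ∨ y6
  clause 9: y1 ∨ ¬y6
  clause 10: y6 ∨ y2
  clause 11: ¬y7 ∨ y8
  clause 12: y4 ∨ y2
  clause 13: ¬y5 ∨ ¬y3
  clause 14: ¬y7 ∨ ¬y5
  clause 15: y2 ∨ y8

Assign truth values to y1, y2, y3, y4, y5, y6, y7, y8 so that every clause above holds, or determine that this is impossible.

Case y3 = False:
(¬y6) alone gives y6 = False.
(¬y2) alone gives y2 = False.
Now (y2) is unsatisfied and unit — conflict.
Undo y3 and try y3 = True.
(¬y1) alone gives y1 = False.
(¬y6) alone gives y6 = False.
(¬y2) alone gives y2 = False.
Now (y2) is unsatisfied and unit — conflict.
Neither y3 = True nor y3 = False works.

UNSATISFIABLE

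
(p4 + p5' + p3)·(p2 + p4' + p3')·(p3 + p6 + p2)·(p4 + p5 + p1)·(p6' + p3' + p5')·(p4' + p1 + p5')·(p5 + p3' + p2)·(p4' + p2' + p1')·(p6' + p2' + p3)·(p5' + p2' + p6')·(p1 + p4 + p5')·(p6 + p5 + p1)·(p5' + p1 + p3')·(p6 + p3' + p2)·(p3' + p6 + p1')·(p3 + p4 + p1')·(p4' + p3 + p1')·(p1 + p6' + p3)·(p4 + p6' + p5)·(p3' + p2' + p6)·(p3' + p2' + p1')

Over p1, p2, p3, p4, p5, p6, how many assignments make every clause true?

There are 2^6 = 64 truth assignments over (p1, p2, p3, p4, p5, p6).
Split on p6. With p6 = 1, the clauses containing p6 are satisfied and p6' drops from the rest; 1 of the 2^5 = 32 assignments to the other variables satisfy what remains.
With p6 = 0, by the same count on the reduced clause set, 0 assignments work.
(One model: p1=F, p2=T, p3=T, p4=T, p5=F, p6=T.)
Total: 1 + 0 = 1.

1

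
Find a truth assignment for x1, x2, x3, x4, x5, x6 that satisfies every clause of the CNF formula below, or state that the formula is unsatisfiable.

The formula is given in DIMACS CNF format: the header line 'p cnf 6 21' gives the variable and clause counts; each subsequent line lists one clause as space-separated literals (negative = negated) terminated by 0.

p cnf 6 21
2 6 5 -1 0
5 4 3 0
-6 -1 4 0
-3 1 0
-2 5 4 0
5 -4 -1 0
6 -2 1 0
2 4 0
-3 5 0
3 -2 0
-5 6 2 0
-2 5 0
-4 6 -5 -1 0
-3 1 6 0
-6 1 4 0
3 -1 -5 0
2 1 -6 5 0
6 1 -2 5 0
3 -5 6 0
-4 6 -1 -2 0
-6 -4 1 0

x1 ↦ True, x2 ↦ False, x3 ↦ True, x4 ↦ True, x5 ↦ True, x6 ↦ True

Branch on x3: set x3 = True.
Unit clause (x1) forces x1 = True.
Unit clause (x5) forces x5 = True.
Branch on x6: set x6 = True.
Unit clause (x4) forces x4 = True.
All clauses hold; x2 can take either value.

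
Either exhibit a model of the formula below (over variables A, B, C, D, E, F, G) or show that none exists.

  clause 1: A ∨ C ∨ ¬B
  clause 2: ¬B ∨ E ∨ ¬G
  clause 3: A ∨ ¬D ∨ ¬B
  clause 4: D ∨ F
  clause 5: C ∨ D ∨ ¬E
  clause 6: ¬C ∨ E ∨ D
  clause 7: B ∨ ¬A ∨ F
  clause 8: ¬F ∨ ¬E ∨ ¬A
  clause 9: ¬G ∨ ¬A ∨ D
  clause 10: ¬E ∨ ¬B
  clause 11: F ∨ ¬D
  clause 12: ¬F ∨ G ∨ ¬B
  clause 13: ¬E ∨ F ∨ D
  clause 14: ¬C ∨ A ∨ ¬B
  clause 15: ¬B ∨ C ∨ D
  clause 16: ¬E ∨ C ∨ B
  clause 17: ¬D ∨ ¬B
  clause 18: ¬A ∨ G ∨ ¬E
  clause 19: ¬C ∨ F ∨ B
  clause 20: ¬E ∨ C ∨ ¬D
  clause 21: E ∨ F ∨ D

Suppose D = False.
(F) alone gives F = True.
Suppose C = True.
(E) alone gives E = True.
(¬A) alone gives A = False.
(¬B) alone gives B = False.
Every clause is now satisfied; G is unconstrained.

A ↦ False; B ↦ False; C ↦ True; D ↦ False; E ↦ True; F ↦ True; G ↦ True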